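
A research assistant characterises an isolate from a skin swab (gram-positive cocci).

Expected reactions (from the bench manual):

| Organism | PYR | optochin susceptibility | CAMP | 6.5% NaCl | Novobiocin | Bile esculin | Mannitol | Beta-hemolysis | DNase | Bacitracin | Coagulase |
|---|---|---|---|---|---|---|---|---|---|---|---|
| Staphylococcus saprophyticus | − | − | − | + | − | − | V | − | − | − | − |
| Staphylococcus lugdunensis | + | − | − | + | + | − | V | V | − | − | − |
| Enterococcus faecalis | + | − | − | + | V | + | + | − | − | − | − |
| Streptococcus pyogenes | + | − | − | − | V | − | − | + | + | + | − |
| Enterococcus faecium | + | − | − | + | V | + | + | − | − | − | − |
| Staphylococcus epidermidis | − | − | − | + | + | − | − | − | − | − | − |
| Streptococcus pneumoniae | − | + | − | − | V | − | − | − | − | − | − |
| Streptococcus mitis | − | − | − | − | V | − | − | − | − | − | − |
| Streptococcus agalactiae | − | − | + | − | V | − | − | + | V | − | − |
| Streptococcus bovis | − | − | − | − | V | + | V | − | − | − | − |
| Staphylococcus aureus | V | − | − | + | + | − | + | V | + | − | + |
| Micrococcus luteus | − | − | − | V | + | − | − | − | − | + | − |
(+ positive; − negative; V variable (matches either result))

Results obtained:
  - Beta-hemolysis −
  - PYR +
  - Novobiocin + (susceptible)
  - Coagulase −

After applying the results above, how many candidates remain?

PYR +: excludes 7 organisms — 5 left.
Beta-hemolysis −: excludes Streptococcus pyogenes — 4 left.
Novobiocin +: all 4 remaining candidates are consistent.
Coagulase −: excludes Staphylococcus aureus — 3 left.
Still consistent: Enterococcus faecalis, Enterococcus faecium, Staphylococcus lugdunensis.

3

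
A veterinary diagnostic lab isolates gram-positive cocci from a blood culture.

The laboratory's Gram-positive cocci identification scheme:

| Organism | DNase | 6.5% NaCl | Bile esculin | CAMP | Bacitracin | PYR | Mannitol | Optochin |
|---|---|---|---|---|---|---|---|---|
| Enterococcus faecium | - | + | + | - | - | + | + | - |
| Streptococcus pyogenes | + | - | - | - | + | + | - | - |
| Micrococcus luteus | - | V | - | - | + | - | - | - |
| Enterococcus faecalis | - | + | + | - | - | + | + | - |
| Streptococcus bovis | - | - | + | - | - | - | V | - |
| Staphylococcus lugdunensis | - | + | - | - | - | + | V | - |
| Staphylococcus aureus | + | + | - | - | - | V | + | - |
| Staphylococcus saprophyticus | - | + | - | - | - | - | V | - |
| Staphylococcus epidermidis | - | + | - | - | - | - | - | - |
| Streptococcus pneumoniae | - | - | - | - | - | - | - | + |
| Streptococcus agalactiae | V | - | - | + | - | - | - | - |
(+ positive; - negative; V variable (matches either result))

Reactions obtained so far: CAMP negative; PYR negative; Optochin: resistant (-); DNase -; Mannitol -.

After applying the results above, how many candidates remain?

4

CAMP -: excludes Streptococcus agalactiae — 10 left.
Optochin -: excludes Streptococcus pneumoniae — 9 left.
DNase -: excludes Streptococcus pyogenes, Staphylococcus aureus — 7 left.
Mannitol -: excludes Enterococcus faecium, Enterococcus faecalis — 5 left.
PYR -: excludes Staphylococcus lugdunensis — 4 left.
Still consistent: Micrococcus luteus, Staphylococcus epidermidis, Staphylococcus saprophyticus, Streptococcus bovis.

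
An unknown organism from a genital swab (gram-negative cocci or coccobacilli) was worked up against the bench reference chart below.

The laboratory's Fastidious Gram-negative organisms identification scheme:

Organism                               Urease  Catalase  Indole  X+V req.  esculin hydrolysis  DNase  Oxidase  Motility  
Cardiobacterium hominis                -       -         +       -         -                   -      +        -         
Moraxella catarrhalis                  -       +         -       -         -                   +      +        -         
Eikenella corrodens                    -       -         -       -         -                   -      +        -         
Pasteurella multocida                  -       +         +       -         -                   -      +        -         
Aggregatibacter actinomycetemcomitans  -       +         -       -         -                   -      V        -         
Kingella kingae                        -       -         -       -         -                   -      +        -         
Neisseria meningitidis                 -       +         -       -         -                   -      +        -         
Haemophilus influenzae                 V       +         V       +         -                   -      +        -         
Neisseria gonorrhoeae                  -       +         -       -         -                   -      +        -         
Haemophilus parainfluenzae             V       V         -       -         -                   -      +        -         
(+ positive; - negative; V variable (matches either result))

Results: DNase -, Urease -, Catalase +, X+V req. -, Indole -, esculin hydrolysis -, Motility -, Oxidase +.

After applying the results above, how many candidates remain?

Oxidase +: all 10 remaining candidates are consistent.
DNase -: excludes Moraxella catarrhalis — 9 left.
X+V req. -: excludes Haemophilus influenzae — 8 left.
Urease -: all 8 remaining candidates are consistent.
esculin hydrolysis -: all 8 remaining candidates are consistent.
Catalase +: excludes Cardiobacterium hominis, Eikenella corrodens, Kingella kingae — 5 left.
Indole -: excludes Pasteurella multocida — 4 left.
Motility -: all 4 remaining candidates are consistent.
Still consistent: Aggregatibacter actinomycetemcomitans, Haemophilus parainfluenzae, Neisseria gonorrhoeae, Neisseria meningitidis.

4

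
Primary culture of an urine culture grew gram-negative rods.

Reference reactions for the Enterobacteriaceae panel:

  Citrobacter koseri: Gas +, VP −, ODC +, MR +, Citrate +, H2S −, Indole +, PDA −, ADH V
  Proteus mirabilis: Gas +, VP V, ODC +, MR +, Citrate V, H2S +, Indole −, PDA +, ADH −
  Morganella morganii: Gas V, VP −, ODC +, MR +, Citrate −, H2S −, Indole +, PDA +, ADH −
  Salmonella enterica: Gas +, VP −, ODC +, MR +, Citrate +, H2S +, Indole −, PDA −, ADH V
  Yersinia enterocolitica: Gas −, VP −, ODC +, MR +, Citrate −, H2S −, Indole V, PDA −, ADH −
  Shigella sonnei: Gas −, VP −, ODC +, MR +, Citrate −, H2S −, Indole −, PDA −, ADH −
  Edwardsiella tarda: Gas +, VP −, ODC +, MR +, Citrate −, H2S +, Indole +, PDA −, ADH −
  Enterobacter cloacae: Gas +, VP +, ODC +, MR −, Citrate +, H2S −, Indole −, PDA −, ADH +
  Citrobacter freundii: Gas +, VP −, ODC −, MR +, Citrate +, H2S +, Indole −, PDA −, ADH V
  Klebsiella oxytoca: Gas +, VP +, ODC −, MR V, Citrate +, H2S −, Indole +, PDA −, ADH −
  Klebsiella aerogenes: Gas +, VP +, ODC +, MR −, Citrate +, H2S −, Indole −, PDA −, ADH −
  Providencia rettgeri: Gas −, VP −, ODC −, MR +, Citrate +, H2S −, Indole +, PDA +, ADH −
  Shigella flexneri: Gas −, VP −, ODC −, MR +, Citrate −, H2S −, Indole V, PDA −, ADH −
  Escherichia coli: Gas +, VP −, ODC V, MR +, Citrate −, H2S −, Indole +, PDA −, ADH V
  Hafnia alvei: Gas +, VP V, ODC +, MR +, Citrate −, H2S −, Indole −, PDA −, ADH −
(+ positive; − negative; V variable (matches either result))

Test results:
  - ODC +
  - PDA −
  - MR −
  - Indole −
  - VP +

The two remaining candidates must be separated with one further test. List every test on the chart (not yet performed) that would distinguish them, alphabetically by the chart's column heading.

ODC +: excludes Citrobacter freundii, Klebsiella oxytoca, Providencia rettgeri, Shigella flexneri — 11 left.
VP +: excludes 7 organisms — 4 left.
Indole −: all 4 remaining candidates are consistent.
PDA −: excludes Proteus mirabilis — 3 left.
MR −: excludes Hafnia alvei — 2 left.
Two candidates remain: Enterobacter cloacae and Klebsiella aerogenes.
  Gas: + vs + — same for both, does not separate.
  Citrate: + vs + — same for both, does not separate.
  H2S: − vs − — same for both, does not separate.
  ADH: Enterobacter cloacae +, Klebsiella aerogenes − — discriminates.

ADH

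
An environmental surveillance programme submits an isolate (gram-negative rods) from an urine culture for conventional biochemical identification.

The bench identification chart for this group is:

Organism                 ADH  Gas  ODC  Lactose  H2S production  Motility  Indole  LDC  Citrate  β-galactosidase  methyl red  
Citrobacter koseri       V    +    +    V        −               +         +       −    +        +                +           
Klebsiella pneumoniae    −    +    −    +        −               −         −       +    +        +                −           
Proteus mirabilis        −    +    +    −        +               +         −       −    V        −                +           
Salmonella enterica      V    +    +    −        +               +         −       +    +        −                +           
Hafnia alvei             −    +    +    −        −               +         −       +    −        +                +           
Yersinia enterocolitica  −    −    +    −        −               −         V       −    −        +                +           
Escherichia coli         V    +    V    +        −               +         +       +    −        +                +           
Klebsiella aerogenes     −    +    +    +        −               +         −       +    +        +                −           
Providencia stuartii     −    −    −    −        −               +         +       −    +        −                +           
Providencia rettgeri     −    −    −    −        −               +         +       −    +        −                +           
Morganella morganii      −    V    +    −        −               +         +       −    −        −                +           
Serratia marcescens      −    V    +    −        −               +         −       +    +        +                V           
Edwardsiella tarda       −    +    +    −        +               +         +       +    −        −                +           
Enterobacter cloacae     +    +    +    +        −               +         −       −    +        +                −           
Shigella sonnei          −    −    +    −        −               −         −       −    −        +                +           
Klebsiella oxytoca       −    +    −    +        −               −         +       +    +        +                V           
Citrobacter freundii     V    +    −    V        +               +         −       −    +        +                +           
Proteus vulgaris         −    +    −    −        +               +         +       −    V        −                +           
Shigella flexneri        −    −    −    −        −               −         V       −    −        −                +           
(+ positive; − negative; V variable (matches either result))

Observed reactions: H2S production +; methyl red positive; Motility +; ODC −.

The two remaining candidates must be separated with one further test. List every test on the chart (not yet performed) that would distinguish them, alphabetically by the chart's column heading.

Indole, β-galactosidase

methyl red +: excludes Klebsiella pneumoniae, Klebsiella aerogenes, Enterobacter cloacae — 16 left.
Motility +: excludes Yersinia enterocolitica, Shigella sonnei, Klebsiella oxytoca, Shigella flexneri — 12 left.
ODC −: excludes 7 organisms — 5 left.
H2S production +: excludes Escherichia coli, Providencia stuartii, Providencia rettgeri — 2 left.
Two candidates remain: Citrobacter freundii and Proteus vulgaris.
  ADH: V vs − — variable for at least one, does not separate.
  Gas: + vs + — same for both, does not separate.
  Lactose: V vs − — variable for at least one, does not separate.
  Indole: Citrobacter freundii −, Proteus vulgaris + — discriminates.
  LDC: − vs − — same for both, does not separate.
  Citrate: + vs V — variable for at least one, does not separate.
  β-galactosidase: Citrobacter freundii +, Proteus vulgaris − — discriminates.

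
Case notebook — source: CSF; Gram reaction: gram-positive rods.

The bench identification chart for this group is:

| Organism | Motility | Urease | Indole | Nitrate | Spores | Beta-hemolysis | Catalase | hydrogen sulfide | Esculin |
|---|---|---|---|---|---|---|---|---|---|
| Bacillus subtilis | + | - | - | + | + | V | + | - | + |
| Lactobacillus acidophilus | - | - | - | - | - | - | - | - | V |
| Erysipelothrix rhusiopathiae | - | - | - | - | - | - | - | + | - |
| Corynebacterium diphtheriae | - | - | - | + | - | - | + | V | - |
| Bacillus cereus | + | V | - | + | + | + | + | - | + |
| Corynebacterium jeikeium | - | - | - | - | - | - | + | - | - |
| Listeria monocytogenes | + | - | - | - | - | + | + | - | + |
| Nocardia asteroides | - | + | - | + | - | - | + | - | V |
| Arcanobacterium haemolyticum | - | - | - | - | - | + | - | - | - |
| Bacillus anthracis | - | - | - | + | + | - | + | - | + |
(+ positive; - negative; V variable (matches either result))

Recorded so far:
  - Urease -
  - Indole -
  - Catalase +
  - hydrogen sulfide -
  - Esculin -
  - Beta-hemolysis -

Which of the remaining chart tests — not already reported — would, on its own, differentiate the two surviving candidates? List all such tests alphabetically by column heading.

Indole -: all 10 remaining candidates are consistent.
Esculin -: excludes Bacillus subtilis, Bacillus cereus, Listeria monocytogenes, Bacillus anthracis — 6 left.
Beta-hemolysis -: excludes Arcanobacterium haemolyticum — 5 left.
Urease -: excludes Nocardia asteroides — 4 left.
hydrogen sulfide -: excludes Erysipelothrix rhusiopathiae — 3 left.
Catalase +: excludes Lactobacillus acidophilus — 2 left.
Two candidates remain: Corynebacterium diphtheriae and Corynebacterium jeikeium.
  Motility: - vs - — same for both, does not separate.
  Nitrate: Corynebacterium diphtheriae +, Corynebacterium jeikeium - — discriminates.
  Spores: - vs - — same for both, does not separate.

Nitrate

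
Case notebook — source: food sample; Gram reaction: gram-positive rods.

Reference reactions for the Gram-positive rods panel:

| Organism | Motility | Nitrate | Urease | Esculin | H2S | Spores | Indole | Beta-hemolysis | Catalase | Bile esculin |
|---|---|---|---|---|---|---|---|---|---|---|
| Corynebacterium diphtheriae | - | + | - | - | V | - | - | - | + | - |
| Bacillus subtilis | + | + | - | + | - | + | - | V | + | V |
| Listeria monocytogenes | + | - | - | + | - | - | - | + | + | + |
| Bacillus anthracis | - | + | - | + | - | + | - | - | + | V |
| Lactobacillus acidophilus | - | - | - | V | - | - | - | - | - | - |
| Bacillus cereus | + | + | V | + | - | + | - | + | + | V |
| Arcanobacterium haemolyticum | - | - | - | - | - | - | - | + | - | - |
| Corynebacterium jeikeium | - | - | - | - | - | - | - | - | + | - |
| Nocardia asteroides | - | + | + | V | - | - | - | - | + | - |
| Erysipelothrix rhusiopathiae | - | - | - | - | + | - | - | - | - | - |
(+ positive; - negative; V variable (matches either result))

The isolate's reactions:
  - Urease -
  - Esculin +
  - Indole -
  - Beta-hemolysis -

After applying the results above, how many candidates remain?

Indole -: all 10 remaining candidates are consistent.
Beta-hemolysis -: excludes Listeria monocytogenes, Bacillus cereus, Arcanobacterium haemolyticum — 7 left.
Urease -: excludes Nocardia asteroides — 6 left.
Esculin +: excludes Corynebacterium diphtheriae, Corynebacterium jeikeium, Erysipelothrix rhusiopathiae — 3 left.
Still consistent: Bacillus anthracis, Bacillus subtilis, Lactobacillus acidophilus.

3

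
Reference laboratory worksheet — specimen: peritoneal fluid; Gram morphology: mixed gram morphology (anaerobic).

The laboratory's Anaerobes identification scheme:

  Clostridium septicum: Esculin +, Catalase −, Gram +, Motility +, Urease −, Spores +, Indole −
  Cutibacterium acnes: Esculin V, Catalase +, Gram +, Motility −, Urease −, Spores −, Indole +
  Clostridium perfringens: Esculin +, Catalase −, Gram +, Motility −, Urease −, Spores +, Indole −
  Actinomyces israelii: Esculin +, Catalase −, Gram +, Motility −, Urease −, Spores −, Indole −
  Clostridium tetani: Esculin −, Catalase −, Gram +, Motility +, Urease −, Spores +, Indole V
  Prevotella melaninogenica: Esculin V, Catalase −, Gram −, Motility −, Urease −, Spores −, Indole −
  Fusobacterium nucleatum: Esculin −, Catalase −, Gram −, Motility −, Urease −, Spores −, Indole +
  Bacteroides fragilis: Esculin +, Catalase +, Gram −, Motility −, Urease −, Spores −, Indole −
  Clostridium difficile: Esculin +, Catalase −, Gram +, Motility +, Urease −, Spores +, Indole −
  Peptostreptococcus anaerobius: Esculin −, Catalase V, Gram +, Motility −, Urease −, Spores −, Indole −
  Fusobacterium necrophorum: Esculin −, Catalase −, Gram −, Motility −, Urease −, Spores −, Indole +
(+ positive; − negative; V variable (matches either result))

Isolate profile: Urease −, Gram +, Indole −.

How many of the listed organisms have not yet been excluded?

Indole −: excludes Cutibacterium acnes, Fusobacterium nucleatum, Fusobacterium necrophorum — 8 left.
Urease −: all 8 remaining candidates are consistent.
Gram +: excludes Prevotella melaninogenica, Bacteroides fragilis — 6 left.
Still consistent: Actinomyces israelii, Clostridium difficile, Clostridium perfringens, Clostridium septicum, Clostridium tetani, Peptostreptococcus anaerobius.

6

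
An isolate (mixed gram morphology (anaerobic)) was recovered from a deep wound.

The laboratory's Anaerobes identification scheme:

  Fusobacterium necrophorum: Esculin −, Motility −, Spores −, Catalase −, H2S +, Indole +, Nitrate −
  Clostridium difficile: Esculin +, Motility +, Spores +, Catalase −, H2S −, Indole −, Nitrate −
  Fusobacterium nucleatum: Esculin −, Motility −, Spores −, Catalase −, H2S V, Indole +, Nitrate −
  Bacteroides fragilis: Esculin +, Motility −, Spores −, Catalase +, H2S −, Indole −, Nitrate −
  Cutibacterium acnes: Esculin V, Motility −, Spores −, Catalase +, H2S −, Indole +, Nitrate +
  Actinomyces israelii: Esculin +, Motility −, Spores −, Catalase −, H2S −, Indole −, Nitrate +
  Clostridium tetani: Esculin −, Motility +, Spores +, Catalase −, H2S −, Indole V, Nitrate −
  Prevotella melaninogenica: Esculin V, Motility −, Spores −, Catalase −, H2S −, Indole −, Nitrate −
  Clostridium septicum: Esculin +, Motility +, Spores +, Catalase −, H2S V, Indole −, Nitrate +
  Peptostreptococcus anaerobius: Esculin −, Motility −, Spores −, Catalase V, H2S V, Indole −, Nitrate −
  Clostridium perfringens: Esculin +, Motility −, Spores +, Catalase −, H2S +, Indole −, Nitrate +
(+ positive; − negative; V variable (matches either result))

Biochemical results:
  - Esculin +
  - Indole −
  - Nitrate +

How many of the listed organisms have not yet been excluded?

3

Nitrate +: excludes 7 organisms — 4 left.
Esculin +: all 4 remaining candidates are consistent.
Indole −: excludes Cutibacterium acnes — 3 left.
Still consistent: Actinomyces israelii, Clostridium perfringens, Clostridium septicum.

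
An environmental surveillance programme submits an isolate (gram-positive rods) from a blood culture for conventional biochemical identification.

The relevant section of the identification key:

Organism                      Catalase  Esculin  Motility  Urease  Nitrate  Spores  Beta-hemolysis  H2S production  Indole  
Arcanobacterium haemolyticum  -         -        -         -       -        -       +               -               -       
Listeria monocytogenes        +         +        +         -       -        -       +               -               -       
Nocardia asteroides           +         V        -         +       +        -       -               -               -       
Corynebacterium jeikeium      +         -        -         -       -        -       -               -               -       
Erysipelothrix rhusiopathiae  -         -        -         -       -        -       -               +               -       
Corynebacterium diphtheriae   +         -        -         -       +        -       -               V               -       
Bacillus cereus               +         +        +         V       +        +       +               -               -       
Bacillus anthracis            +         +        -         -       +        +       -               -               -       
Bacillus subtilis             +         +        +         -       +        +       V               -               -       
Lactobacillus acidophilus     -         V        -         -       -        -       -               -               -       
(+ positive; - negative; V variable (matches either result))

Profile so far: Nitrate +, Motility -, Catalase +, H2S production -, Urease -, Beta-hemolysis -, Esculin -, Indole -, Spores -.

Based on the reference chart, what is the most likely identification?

Corynebacterium diphtheriae

Indole -: all 10 remaining candidates are consistent.
Nitrate +: excludes 5 organisms — 5 left.
Motility -: excludes Bacillus cereus, Bacillus subtilis — 3 left.
Catalase +: all 3 remaining candidates are consistent.
Esculin -: excludes Bacillus anthracis — 2 left.
Urease -: excludes Nocardia asteroides — 1 left.
H2S production -: the one remaining candidate is consistent.
Beta-hemolysis -: the one remaining candidate is consistent.
Spores -: the one remaining candidate is consistent.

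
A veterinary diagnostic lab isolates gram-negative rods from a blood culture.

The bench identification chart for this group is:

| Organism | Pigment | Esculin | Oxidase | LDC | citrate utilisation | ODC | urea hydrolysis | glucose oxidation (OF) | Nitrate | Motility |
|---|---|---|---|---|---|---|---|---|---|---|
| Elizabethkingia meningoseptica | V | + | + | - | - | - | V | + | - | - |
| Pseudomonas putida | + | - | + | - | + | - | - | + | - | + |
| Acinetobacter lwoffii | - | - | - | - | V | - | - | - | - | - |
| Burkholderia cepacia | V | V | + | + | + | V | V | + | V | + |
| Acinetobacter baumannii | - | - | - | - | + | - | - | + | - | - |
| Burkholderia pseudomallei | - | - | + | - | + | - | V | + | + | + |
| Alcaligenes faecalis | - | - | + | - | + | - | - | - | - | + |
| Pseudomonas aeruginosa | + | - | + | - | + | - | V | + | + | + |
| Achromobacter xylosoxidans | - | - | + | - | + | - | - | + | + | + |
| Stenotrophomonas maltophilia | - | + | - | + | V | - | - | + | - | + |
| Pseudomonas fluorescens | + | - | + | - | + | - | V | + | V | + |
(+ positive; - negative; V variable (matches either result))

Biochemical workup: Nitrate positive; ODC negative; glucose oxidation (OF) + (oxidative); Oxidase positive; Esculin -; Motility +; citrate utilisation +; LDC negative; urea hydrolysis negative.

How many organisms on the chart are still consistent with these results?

4

Motility +: excludes Elizabethkingia meningoseptica, Acinetobacter lwoffii, Acinetobacter baumannii — 8 left.
Nitrate +: excludes Pseudomonas putida, Alcaligenes faecalis, Stenotrophomonas maltophilia — 5 left.
Esculin -: all 5 remaining candidates are consistent.
ODC -: all 5 remaining candidates are consistent.
glucose oxidation (OF) +: all 5 remaining candidates are consistent.
LDC -: excludes Burkholderia cepacia — 4 left.
urea hydrolysis -: all 4 remaining candidates are consistent.
Oxidase +: all 4 remaining candidates are consistent.
citrate utilisation +: all 4 remaining candidates are consistent.
Still consistent: Achromobacter xylosoxidans, Burkholderia pseudomallei, Pseudomonas aeruginosa, Pseudomonas fluorescens.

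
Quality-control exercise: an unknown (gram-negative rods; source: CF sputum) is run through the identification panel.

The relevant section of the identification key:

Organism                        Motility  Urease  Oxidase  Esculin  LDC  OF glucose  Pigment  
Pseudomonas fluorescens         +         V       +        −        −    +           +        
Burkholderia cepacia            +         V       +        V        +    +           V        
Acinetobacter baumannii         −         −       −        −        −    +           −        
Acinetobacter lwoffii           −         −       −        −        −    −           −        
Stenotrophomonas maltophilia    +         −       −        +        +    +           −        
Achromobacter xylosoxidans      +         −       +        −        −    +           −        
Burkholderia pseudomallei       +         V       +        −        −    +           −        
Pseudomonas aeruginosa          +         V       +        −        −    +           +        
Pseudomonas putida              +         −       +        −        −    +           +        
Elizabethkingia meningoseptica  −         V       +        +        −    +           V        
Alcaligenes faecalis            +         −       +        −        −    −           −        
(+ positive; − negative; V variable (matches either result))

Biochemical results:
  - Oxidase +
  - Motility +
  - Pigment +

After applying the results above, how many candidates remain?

Motility +: excludes Acinetobacter baumannii, Acinetobacter lwoffii, Elizabethkingia meningoseptica — 8 left.
Oxidase +: excludes Stenotrophomonas maltophilia — 7 left.
Pigment +: excludes Achromobacter xylosoxidans, Burkholderia pseudomallei, Alcaligenes faecalis — 4 left.
Still consistent: Burkholderia cepacia, Pseudomonas aeruginosa, Pseudomonas fluorescens, Pseudomonas putida.

4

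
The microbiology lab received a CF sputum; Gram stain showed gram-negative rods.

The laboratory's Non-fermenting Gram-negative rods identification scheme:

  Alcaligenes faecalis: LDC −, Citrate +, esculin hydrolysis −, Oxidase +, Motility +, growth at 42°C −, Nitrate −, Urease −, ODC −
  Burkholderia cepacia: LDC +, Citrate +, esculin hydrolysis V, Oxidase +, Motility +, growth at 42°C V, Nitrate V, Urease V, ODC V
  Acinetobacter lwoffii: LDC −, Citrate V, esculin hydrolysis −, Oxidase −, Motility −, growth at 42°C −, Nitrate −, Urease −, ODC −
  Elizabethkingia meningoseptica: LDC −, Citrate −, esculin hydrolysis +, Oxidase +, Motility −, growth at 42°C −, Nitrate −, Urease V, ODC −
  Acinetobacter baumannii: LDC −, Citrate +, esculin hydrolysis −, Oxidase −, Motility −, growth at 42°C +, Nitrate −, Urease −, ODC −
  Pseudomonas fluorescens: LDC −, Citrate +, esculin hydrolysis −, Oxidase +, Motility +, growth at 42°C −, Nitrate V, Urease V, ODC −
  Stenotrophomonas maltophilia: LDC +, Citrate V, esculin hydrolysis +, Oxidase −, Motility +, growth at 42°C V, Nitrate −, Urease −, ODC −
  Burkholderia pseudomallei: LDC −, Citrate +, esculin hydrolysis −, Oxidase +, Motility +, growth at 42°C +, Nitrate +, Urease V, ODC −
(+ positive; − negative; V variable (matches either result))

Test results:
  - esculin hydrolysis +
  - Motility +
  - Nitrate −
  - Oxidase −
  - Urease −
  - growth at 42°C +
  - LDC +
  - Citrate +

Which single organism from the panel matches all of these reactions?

Stenotrophomonas maltophilia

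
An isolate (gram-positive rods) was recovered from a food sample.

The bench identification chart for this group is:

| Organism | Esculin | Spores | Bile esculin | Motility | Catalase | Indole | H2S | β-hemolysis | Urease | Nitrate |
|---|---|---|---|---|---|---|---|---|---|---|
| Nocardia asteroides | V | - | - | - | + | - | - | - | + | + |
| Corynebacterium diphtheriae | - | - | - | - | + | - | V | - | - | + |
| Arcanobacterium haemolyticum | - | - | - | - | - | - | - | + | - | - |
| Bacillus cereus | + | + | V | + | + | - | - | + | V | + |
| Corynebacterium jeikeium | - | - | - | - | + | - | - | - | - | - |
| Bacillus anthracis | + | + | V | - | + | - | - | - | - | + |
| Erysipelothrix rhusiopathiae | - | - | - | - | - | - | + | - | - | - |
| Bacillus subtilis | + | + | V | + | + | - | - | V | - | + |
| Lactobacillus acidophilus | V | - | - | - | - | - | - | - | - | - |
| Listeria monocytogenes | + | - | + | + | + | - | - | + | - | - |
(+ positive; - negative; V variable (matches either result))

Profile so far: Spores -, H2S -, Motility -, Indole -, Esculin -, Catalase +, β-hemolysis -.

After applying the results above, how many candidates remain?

3

H2S -: excludes Erysipelothrix rhusiopathiae — 9 left.
Motility -: excludes Bacillus cereus, Bacillus subtilis, Listeria monocytogenes — 6 left.
β-hemolysis -: excludes Arcanobacterium haemolyticum — 5 left.
Indole -: all 5 remaining candidates are consistent.
Spores -: excludes Bacillus anthracis — 4 left.
Esculin -: all 4 remaining candidates are consistent.
Catalase +: excludes Lactobacillus acidophilus — 3 left.
Still consistent: Corynebacterium diphtheriae, Corynebacterium jeikeium, Nocardia asteroides.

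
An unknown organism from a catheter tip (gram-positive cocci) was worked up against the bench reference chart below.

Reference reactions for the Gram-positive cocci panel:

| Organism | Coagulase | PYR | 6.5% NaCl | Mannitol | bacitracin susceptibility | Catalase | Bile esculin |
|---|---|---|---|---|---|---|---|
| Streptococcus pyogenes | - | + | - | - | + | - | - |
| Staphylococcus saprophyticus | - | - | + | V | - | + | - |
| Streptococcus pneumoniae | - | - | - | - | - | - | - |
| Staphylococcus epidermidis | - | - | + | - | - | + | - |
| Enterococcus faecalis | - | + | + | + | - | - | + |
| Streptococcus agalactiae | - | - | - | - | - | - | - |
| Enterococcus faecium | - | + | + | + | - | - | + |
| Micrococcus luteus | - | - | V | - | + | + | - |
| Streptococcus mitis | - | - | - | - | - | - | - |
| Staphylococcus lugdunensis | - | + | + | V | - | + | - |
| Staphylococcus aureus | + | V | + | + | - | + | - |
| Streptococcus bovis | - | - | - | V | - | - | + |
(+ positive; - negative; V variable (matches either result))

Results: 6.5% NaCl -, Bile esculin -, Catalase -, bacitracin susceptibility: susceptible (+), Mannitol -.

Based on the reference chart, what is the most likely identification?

Streptococcus pyogenes

bacitracin susceptibility +: excludes 10 organisms — 2 left.
Catalase -: excludes Micrococcus luteus — 1 left.
6.5% NaCl -: the one remaining candidate is consistent.
Bile esculin -: the one remaining candidate is consistent.
Mannitol -: the one remaining candidate is consistent.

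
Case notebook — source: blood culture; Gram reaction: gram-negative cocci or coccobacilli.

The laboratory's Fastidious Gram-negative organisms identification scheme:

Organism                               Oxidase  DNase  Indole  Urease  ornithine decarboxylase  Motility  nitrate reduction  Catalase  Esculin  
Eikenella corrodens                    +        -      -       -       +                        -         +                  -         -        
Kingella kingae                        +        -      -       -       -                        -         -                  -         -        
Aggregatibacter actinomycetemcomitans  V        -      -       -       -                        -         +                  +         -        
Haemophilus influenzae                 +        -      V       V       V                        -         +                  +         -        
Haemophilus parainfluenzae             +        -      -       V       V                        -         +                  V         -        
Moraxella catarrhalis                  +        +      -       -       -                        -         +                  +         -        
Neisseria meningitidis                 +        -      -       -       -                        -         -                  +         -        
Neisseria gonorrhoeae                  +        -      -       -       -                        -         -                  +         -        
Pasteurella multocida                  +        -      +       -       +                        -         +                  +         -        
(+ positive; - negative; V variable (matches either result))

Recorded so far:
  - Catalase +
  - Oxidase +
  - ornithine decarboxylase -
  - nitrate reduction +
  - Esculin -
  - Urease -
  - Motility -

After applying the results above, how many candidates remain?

4

Oxidase +: all 9 remaining candidates are consistent.
Catalase +: excludes Eikenella corrodens, Kingella kingae — 7 left.
Esculin -: all 7 remaining candidates are consistent.
Motility -: all 7 remaining candidates are consistent.
Urease -: all 7 remaining candidates are consistent.
ornithine decarboxylase -: excludes Pasteurella multocida — 6 left.
nitrate reduction +: excludes Neisseria meningitidis, Neisseria gonorrhoeae — 4 left.
Still consistent: Aggregatibacter actinomycetemcomitans, Haemophilus influenzae, Haemophilus parainfluenzae, Moraxella catarrhalis.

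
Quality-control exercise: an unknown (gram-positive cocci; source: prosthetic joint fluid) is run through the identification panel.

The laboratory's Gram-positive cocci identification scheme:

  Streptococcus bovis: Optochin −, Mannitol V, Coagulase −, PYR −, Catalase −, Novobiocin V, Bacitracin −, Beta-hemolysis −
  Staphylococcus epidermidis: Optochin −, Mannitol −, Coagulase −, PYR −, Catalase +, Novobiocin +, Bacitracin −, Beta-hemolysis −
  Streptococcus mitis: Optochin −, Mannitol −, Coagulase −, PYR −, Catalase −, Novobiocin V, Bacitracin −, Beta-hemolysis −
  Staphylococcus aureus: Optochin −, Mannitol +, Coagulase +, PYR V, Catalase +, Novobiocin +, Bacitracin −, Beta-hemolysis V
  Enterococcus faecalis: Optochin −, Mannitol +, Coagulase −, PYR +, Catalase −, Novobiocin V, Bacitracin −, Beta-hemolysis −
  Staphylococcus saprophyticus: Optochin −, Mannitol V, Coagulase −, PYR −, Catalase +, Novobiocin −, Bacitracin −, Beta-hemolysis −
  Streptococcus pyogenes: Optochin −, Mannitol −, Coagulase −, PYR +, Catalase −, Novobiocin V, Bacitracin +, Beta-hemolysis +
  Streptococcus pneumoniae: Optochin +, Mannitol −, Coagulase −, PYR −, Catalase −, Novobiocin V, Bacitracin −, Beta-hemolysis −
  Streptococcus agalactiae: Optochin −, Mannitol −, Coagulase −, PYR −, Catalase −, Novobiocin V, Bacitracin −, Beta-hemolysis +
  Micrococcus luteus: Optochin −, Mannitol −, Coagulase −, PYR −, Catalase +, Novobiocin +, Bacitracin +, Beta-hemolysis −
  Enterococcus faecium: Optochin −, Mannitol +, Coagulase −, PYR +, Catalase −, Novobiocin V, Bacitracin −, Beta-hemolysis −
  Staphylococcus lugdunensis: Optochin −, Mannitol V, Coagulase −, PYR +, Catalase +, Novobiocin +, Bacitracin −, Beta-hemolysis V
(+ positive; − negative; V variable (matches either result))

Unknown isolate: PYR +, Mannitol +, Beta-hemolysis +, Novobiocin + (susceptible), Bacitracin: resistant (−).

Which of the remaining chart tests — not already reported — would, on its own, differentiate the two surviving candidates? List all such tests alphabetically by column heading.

Coagulase

Bacitracin −: excludes Streptococcus pyogenes, Micrococcus luteus — 10 left.
Mannitol +: excludes Staphylococcus epidermidis, Streptococcus mitis, Streptococcus pneumoniae, Streptococcus agalactiae — 6 left.
Novobiocin +: excludes Staphylococcus saprophyticus — 5 left.
PYR +: excludes Streptococcus bovis — 4 left.
Beta-hemolysis +: excludes Enterococcus faecalis, Enterococcus faecium — 2 left.
Two candidates remain: Staphylococcus aureus and Staphylococcus lugdunensis.
  Optochin: − vs − — same for both, does not separate.
  Coagulase: Staphylococcus aureus +, Staphylococcus lugdunensis − — discriminates.
  Catalase: + vs + — same for both, does not separate.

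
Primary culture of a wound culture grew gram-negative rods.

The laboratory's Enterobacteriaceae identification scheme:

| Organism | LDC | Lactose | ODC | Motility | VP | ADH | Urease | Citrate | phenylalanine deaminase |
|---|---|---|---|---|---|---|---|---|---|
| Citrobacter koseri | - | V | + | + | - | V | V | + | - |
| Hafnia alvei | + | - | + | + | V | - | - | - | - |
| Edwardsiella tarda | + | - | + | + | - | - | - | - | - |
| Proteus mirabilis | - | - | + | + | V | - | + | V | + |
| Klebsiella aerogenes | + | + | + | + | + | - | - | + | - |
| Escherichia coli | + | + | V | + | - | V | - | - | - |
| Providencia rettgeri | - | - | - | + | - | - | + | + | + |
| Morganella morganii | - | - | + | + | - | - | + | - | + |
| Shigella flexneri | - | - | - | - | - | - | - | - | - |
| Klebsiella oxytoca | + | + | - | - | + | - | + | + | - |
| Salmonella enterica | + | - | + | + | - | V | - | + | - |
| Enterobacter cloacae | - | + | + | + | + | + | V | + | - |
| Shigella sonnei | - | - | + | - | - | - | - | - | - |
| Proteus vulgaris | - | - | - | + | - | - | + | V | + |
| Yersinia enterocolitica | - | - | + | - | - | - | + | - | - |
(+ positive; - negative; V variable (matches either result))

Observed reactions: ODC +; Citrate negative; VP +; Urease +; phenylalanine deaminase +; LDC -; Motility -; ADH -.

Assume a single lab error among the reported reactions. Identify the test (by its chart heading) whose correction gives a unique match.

As reported, no row in the chart matches all 8 reactions.
Reversing Urease → still no organism matches.
Reversing ADH → still no organism matches.
Reversing LDC → still no organism matches.
Reversing VP → still no organism matches.
Reversing ODC → still no organism matches.
Reversing phenylalanine deaminase → still no organism matches.
Reversing Motility (to +) → unique match: Proteus mirabilis.
Reversing Citrate → still no organism matches.

Motility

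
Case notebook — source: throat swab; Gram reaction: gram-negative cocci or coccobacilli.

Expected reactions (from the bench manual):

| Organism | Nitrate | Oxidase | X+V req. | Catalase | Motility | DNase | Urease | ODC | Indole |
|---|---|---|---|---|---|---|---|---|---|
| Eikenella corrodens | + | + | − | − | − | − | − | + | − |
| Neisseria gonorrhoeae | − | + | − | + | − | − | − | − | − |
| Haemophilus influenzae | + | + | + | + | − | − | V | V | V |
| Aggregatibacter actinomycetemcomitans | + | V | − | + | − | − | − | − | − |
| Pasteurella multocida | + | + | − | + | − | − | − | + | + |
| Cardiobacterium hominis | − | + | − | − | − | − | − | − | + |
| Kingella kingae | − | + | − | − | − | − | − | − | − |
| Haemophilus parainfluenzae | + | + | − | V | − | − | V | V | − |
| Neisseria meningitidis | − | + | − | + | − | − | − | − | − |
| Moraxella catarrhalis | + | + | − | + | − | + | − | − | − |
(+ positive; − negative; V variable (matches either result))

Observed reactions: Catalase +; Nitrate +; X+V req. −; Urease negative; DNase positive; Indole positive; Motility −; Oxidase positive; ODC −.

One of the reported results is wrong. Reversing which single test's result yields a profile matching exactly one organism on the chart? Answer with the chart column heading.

Indole

As reported, no row in the chart matches all 9 reactions.
Reversing X+V req. → still no organism matches.
Reversing Oxidase → still no organism matches.
Reversing ODC → still no organism matches.
Reversing Urease → still no organism matches.
Reversing DNase → still no organism matches.
Reversing Motility → still no organism matches.
Reversing Indole (to −) → unique match: Moraxella catarrhalis.
Reversing Catalase → still no organism matches.
Reversing Nitrate → still no organism matches.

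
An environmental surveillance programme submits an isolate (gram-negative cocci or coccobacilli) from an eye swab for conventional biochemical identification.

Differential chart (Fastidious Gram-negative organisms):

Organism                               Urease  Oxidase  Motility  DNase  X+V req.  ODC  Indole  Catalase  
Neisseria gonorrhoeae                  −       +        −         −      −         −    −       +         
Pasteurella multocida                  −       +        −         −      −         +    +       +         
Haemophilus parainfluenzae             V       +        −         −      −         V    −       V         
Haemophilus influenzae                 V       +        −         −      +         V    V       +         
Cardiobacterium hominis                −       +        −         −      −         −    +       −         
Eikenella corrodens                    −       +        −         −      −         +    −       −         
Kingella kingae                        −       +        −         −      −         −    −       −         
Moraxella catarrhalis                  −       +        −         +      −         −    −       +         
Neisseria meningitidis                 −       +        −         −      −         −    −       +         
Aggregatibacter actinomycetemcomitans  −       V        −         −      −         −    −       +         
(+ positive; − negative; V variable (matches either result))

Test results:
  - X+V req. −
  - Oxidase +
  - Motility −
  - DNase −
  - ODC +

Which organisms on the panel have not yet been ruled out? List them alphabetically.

Eikenella corrodens, Haemophilus parainfluenzae, Pasteurella multocida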